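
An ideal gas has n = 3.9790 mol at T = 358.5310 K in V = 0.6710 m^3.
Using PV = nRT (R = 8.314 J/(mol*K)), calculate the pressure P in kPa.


P = nRT/V = 3.9790 * 8.314 * 358.5310 / 0.6710
= 11860.7096 / 0.6710 = 17676.1693 Pa = 17.6762 kPa

17.6762 kPa


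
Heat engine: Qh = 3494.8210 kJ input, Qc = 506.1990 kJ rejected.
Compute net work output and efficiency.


W = 3494.8210 - 506.1990 = 2988.6220 kJ
eta = 2988.6220 / 3494.8210 = 0.8552 = 85.5157%

W = 2988.6220 kJ, eta = 85.5157%


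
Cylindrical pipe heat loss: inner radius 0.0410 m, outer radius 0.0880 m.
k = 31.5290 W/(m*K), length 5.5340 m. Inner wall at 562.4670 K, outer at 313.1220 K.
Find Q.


dT = 249.3450 K
ln(ro/ri) = 0.7638
Q = 2*pi*31.5290*5.5340*249.3450 / 0.7638 = 357907.0675 W

357907.0675 W


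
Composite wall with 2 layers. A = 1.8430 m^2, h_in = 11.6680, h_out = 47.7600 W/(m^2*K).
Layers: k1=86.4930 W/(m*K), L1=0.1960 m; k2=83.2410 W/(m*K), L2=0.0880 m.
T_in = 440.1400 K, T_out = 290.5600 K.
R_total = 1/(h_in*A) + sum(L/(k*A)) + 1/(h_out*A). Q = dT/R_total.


R_conv_in = 1/(11.6680*1.8430) = 0.0465
R_1 = 0.1960/(86.4930*1.8430) = 0.0012
R_2 = 0.0880/(83.2410*1.8430) = 0.0006
R_conv_out = 1/(47.7600*1.8430) = 0.0114
R_total = 0.0597 K/W
Q = 149.5800 / 0.0597 = 2506.9251 W

R_total = 0.0597 K/W, Q = 2506.9251 W


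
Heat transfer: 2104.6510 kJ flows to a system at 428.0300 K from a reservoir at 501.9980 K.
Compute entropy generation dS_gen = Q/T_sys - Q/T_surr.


dS_sys = 2104.6510/428.0300 = 4.9171 kJ/K
dS_surr = -2104.6510/501.9980 = -4.1925 kJ/K
dS_gen = 4.9171 - 4.1925 = 0.7245 kJ/K (irreversible)

dS_gen = 0.7245 kJ/K, irreversible


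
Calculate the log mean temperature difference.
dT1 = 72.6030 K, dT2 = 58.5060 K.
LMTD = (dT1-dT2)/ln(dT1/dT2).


dT1/dT2 = 1.2409
ln(dT1/dT2) = 0.2159
LMTD = 14.0970 / 0.2159 = 65.3011 K

65.3011 K


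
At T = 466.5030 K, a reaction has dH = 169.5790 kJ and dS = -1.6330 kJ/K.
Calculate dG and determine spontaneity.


T*dS = 466.5030 * -1.6330 = -761.7994 kJ
dG = 169.5790 + 761.7994 = 931.3784 kJ (non-spontaneous)

dG = 931.3784 kJ, non-spontaneous


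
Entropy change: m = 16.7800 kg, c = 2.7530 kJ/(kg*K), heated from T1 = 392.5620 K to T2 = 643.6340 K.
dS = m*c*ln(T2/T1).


T2/T1 = 1.6396
ln(T2/T1) = 0.4944
dS = 16.7800 * 2.7530 * 0.4944 = 22.8406 kJ/K

22.8406 kJ/K


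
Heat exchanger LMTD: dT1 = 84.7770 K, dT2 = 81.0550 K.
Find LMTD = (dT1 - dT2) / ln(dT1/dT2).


dT1/dT2 = 1.0459
ln(dT1/dT2) = 0.0449
LMTD = 3.7220 / 0.0449 = 82.9021 K

82.9021 K


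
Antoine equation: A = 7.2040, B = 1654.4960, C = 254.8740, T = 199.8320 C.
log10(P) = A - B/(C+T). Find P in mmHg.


C+T = 454.7060
B/(C+T) = 3.6386
log10(P) = 7.2040 - 3.6386 = 3.5654
P = 10^3.5654 = 3676.1562 mmHg

3676.1562 mmHg


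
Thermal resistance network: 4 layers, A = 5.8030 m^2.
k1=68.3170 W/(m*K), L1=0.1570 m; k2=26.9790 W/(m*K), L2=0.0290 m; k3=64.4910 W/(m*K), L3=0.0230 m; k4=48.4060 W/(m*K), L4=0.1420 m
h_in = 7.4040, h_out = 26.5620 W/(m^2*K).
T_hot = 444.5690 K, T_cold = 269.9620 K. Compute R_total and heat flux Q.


R_conv_in = 1/(7.4040*5.8030) = 0.0233
R_1 = 0.1570/(68.3170*5.8030) = 0.0004
R_2 = 0.0290/(26.9790*5.8030) = 0.0002
R_3 = 0.0230/(64.4910*5.8030) = 6.1458e-05
R_4 = 0.1420/(48.4060*5.8030) = 0.0005
R_conv_out = 1/(26.5620*5.8030) = 0.0065
R_total = 0.0309 K/W
Q = 174.6070 / 0.0309 = 5648.8100 W

R_total = 0.0309 K/W, Q = 5648.8100 W


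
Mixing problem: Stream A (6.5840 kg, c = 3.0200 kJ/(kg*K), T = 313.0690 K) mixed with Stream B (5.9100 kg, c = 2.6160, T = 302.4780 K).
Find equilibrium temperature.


num = 10901.4431
den = 35.3442
Tf = 308.4362 K

308.4362 K


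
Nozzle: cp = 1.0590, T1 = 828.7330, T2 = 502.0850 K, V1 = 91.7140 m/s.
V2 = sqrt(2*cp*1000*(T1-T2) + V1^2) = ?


dT = 326.6480 K
2*cp*1000*dT = 691840.4640
V1^2 = 8411.4578
V2 = sqrt(700251.9218) = 836.8106 m/s

836.8106 m/s


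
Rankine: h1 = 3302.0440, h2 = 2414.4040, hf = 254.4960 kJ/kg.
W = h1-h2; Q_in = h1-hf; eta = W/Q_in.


W = 887.6400 kJ/kg
Q_in = 3047.5480 kJ/kg
eta = 0.2913 = 29.1264%

eta = 29.1264%


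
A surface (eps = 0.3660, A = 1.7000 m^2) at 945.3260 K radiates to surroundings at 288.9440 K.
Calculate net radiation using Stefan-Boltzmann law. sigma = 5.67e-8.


T^4 = 7.9859e+11
Tsurr^4 = 6.9704e+09
Q = 0.3660 * 5.67e-8 * 1.7000 * 7.9162e+11 = 27927.5087 W

27927.5087 W


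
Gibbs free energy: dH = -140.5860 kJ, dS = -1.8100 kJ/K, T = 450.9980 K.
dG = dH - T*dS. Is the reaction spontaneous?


T*dS = 450.9980 * -1.8100 = -816.3064 kJ
dG = -140.5860 + 816.3064 = 675.7204 kJ (non-spontaneous)

dG = 675.7204 kJ, non-spontaneous


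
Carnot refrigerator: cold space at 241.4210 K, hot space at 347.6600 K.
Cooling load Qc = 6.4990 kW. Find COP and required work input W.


COP = 241.4210 / 106.2390 = 2.2724
W = 6.4990 / 2.2724 = 2.8599 kW

COP = 2.2724, W = 2.8599 kW


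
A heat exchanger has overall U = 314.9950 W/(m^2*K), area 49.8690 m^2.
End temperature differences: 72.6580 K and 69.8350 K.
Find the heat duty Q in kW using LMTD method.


LMTD = 71.2372 K
Q = 314.9950 * 49.8690 * 71.2372 = 1119028.1842 W = 1119.0282 kW

1119.0282 kW


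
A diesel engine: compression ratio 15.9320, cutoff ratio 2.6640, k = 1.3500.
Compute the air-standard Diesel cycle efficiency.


r^(k-1) = 2.6351
rc^k = 3.7538
eta = 0.5348 = 53.4788%

53.4788%


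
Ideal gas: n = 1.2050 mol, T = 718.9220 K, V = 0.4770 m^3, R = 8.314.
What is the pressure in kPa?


P = nRT/V = 1.2050 * 8.314 * 718.9220 / 0.4770
= 7202.4266 / 0.4770 = 15099.4268 Pa = 15.0994 kPa

15.0994 kPa


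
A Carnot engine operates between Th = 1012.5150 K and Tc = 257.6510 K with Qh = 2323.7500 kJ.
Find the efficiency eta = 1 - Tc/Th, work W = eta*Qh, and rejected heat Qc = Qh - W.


eta = 1 - 257.6510/1012.5150 = 0.7455
W = 0.7455 * 2323.7500 = 1732.4338 kJ
Qc = 2323.7500 - 1732.4338 = 591.3162 kJ

eta = 74.5534%, W = 1732.4338 kJ, Qc = 591.3162 kJ


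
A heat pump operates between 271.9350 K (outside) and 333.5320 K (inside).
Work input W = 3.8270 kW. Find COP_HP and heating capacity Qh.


COP = 333.5320 / 61.5970 = 5.4147
Qh = 5.4147 * 3.8270 = 20.7222 kW

COP = 5.4147, Qh = 20.7222 kW


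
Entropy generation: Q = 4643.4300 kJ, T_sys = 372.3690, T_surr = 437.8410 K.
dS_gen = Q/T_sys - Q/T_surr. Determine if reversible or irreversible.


dS_sys = 4643.4300/372.3690 = 12.4700 kJ/K
dS_surr = -4643.4300/437.8410 = -10.6053 kJ/K
dS_gen = 12.4700 - 10.6053 = 1.8647 kJ/K (irreversible)

dS_gen = 1.8647 kJ/K, irreversible


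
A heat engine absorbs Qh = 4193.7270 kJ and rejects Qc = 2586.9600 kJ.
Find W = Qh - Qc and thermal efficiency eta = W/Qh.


W = 4193.7270 - 2586.9600 = 1606.7670 kJ
eta = 1606.7670 / 4193.7270 = 0.3831 = 38.3136%

W = 1606.7670 kJ, eta = 38.3136%


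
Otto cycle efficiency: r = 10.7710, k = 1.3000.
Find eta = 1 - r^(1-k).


r^(k-1) = 2.0402
eta = 1 - 1/2.0402 = 0.5099 = 50.9857%

50.9857%


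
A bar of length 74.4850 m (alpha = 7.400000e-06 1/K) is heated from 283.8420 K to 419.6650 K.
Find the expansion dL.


dT = 135.8230 K
dL = 7.400000e-06 * 74.4850 * 135.8230 = 0.074864 m
L_final = 74.559864 m

dL = 0.074864 m


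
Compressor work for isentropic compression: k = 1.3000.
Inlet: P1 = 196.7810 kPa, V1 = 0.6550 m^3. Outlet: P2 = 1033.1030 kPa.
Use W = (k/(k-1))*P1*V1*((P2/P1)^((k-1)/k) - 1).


(k-1)/k = 0.2308
(P2/P1)^exp = 1.4662
W = 4.3333 * 196.7810 * 0.6550 * (1.4662 - 1) = 260.3823 kJ

260.3823 kJ


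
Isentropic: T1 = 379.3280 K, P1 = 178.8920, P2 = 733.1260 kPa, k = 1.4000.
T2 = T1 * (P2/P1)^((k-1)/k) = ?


(k-1)/k = 0.2857
(P2/P1)^exp = 1.4963
T2 = 379.3280 * 1.4963 = 567.5968 K

567.5968 K


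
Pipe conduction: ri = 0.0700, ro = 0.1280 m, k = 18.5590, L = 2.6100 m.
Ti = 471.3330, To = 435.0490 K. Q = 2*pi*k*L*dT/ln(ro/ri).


dT = 36.2840 K
ln(ro/ri) = 0.6035
Q = 2*pi*18.5590*2.6100*36.2840 / 0.6035 = 18297.3261 W

18297.3261 W


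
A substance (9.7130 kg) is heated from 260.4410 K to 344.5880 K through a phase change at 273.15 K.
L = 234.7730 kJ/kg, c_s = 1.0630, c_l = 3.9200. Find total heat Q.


Q1 (sensible, solid) = 9.7130 * 1.0630 * 12.7090 = 131.2194 kJ
Q2 (latent) = 9.7130 * 234.7730 = 2280.3501 kJ
Q3 (sensible, liquid) = 9.7130 * 3.9200 * 71.4380 = 2719.9990 kJ
Q_total = 5131.5685 kJ

5131.5685 kJ


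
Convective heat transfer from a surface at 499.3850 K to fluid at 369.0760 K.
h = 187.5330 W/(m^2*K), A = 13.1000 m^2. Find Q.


dT = 130.3090 K
Q = 187.5330 * 13.1000 * 130.3090 = 320127.8138 W

320127.8138 W


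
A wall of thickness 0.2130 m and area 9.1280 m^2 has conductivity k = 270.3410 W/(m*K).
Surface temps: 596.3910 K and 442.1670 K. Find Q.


dT = 154.2240 K
Q = 270.3410 * 9.1280 * 154.2240 / 0.2130 = 1786734.0210 W

1786734.0210 W


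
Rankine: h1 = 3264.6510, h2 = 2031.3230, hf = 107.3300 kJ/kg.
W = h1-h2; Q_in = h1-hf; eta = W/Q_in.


W = 1233.3280 kJ/kg
Q_in = 3157.3210 kJ/kg
eta = 0.3906 = 39.0625%

eta = 39.0625%


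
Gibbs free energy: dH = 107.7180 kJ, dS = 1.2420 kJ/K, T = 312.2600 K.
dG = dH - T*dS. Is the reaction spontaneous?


T*dS = 312.2600 * 1.2420 = 387.8269 kJ
dG = 107.7180 - 387.8269 = -280.1089 kJ (spontaneous)

dG = -280.1089 kJ, spontaneous


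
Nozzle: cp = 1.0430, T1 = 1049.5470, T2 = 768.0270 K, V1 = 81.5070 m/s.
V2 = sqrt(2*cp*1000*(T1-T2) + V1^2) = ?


dT = 281.5200 K
2*cp*1000*dT = 587250.7200
V1^2 = 6643.3910
V2 = sqrt(593894.1110) = 770.6453 m/s

770.6453 m/s


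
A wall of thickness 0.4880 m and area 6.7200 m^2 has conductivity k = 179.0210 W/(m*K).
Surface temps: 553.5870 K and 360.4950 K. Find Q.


dT = 193.0920 K
Q = 179.0210 * 6.7200 * 193.0920 / 0.4880 = 476011.7912 W

476011.7912 W


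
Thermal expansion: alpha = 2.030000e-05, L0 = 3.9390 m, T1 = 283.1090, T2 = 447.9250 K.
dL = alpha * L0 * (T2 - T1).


dT = 164.8160 K
dL = 2.030000e-05 * 3.9390 * 164.8160 = 0.013179 m
L_final = 3.952179 m

dL = 0.013179 m


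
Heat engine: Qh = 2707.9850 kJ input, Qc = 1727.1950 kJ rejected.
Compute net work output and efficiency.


W = 2707.9850 - 1727.1950 = 980.7900 kJ
eta = 980.7900 / 2707.9850 = 0.3622 = 36.2184%

W = 980.7900 kJ, eta = 36.2184%


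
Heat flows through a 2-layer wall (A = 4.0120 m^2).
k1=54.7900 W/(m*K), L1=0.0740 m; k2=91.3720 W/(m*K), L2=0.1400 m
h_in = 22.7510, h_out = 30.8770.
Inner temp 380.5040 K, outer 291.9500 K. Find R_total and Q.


R_conv_in = 1/(22.7510*4.0120) = 0.0110
R_1 = 0.0740/(54.7900*4.0120) = 0.0003
R_2 = 0.1400/(91.3720*4.0120) = 0.0004
R_conv_out = 1/(30.8770*4.0120) = 0.0081
R_total = 0.0197 K/W
Q = 88.5540 / 0.0197 = 4484.5116 W

R_total = 0.0197 K/W, Q = 4484.5116 W


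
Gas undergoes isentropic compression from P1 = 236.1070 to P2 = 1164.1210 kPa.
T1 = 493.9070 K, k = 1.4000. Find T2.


(k-1)/k = 0.2857
(P2/P1)^exp = 1.5775
T2 = 493.9070 * 1.5775 = 779.1365 K

779.1365 K


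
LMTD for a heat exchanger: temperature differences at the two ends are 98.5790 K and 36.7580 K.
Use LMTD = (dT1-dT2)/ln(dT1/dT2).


dT1/dT2 = 2.6818
ln(dT1/dT2) = 0.9865
LMTD = 61.8210 / 0.9865 = 62.6669 K

62.6669 K


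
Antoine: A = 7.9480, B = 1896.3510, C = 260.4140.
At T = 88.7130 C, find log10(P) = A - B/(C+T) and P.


C+T = 349.1270
B/(C+T) = 5.4317
log10(P) = 7.9480 - 5.4317 = 2.5163
P = 10^2.5163 = 328.3266 mmHg

328.3266 mmHg


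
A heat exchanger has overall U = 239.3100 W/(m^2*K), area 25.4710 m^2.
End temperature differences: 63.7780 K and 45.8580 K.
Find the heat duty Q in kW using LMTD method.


LMTD = 54.3263 K
Q = 239.3100 * 25.4710 * 54.3263 = 331144.0734 W = 331.1441 kW

331.1441 kW


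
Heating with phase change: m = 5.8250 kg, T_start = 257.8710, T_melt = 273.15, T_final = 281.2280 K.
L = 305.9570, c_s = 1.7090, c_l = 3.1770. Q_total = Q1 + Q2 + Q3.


Q1 (sensible, solid) = 5.8250 * 1.7090 * 15.2790 = 152.1013 kJ
Q2 (latent) = 5.8250 * 305.9570 = 1782.1995 kJ
Q3 (sensible, liquid) = 5.8250 * 3.1770 * 8.0780 = 149.4917 kJ
Q_total = 2083.7925 kJ

2083.7925 kJ


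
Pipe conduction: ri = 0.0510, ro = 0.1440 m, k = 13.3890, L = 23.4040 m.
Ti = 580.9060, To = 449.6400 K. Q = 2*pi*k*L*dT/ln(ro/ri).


dT = 131.2660 K
ln(ro/ri) = 1.0380
Q = 2*pi*13.3890*23.4040*131.2660 / 1.0380 = 248987.8513 W

248987.8513 W


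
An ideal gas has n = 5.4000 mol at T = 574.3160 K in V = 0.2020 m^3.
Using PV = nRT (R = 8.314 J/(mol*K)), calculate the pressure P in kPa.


P = nRT/V = 5.4000 * 8.314 * 574.3160 / 0.2020
= 25784.2614 / 0.2020 = 127644.8585 Pa = 127.6449 kPa

127.6449 kPa


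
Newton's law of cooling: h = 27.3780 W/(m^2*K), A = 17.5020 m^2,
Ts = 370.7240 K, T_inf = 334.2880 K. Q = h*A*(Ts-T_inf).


dT = 36.4360 K
Q = 27.3780 * 17.5020 * 36.4360 = 17459.0292 W

17459.0292 W


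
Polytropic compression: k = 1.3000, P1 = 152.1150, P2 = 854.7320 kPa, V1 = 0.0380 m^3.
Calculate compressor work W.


(k-1)/k = 0.2308
(P2/P1)^exp = 1.4894
W = 4.3333 * 152.1150 * 0.0380 * (1.4894 - 1) = 12.2575 kJ

12.2575 kJ


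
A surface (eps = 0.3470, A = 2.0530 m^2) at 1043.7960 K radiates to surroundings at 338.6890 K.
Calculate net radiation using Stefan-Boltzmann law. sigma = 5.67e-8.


T^4 = 1.1870e+12
Tsurr^4 = 1.3158e+10
Q = 0.3470 * 5.67e-8 * 2.0530 * 1.1739e+12 = 47415.7791 W

47415.7791 W


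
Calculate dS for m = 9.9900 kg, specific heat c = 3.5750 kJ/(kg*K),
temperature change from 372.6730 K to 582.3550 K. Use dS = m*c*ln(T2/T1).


T2/T1 = 1.5626
ln(T2/T1) = 0.4464
dS = 9.9900 * 3.5750 * 0.4464 = 15.9421 kJ/K

15.9421 kJ/K


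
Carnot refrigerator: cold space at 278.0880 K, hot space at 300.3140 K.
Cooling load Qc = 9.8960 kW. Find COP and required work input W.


COP = 278.0880 / 22.2260 = 12.5118
W = 9.8960 / 12.5118 = 0.7909 kW

COP = 12.5118, W = 0.7909 kW


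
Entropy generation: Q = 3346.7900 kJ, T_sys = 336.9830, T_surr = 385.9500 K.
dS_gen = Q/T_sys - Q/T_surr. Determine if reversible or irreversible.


dS_sys = 3346.7900/336.9830 = 9.9316 kJ/K
dS_surr = -3346.7900/385.9500 = -8.6716 kJ/K
dS_gen = 9.9316 - 8.6716 = 1.2601 kJ/K (irreversible)

dS_gen = 1.2601 kJ/K, irreversible


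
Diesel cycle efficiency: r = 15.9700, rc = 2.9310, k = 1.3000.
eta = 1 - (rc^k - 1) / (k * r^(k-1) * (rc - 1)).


r^(k-1) = 2.2961
rc^k = 4.0469
eta = 0.4714 = 47.1386%

47.1386%


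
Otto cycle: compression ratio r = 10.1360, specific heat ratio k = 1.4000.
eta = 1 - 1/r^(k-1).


r^(k-1) = 2.5255
eta = 1 - 1/2.5255 = 0.6040 = 60.4038%

60.4038%


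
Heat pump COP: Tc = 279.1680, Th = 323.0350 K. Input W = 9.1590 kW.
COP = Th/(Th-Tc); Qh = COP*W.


COP = 323.0350 / 43.8670 = 7.3640
Qh = 7.3640 * 9.1590 = 67.4465 kW

COP = 7.3640, Qh = 67.4465 kW


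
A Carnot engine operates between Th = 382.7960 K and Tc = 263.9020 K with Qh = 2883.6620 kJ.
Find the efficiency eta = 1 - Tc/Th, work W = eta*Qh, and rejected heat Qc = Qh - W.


eta = 1 - 263.9020/382.7960 = 0.3106
W = 0.3106 * 2883.6620 = 895.6471 kJ
Qc = 2883.6620 - 895.6471 = 1988.0149 kJ

eta = 31.0594%, W = 895.6471 kJ, Qc = 1988.0149 kJ


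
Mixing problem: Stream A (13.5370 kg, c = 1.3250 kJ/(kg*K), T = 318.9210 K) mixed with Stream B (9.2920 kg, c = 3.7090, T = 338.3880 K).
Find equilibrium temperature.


num = 17382.5480
den = 52.4006
Tf = 331.7245 K

331.7245 K


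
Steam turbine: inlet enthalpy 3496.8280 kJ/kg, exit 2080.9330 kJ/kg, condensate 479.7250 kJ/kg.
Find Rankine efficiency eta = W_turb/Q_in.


W = 1415.8950 kJ/kg
Q_in = 3017.1030 kJ/kg
eta = 0.4693 = 46.9290%

eta = 46.9290%


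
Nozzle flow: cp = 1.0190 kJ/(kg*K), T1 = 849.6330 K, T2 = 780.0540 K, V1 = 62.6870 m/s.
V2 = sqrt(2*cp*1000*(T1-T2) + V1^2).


dT = 69.5790 K
2*cp*1000*dT = 141802.0020
V1^2 = 3929.6600
V2 = sqrt(145731.6620) = 381.7482 m/s

381.7482 m/s


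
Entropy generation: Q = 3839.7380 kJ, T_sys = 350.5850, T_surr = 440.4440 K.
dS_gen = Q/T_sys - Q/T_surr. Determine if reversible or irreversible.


dS_sys = 3839.7380/350.5850 = 10.9524 kJ/K
dS_surr = -3839.7380/440.4440 = -8.7179 kJ/K
dS_gen = 10.9524 - 8.7179 = 2.2345 kJ/K (irreversible)

dS_gen = 2.2345 kJ/K, irreversible


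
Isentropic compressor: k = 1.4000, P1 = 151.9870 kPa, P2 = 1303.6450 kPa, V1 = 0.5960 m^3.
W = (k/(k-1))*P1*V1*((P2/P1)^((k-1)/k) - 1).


(k-1)/k = 0.2857
(P2/P1)^exp = 1.8479
W = 3.5000 * 151.9870 * 0.5960 * (1.8479 - 1) = 268.8140 kJ

268.8140 kJ


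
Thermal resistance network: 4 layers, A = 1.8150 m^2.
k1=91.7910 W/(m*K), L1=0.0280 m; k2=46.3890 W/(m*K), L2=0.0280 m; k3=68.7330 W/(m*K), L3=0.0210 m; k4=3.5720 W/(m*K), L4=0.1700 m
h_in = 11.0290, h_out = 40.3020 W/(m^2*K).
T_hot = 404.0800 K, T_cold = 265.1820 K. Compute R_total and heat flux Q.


R_conv_in = 1/(11.0290*1.8150) = 0.0500
R_1 = 0.0280/(91.7910*1.8150) = 0.0002
R_2 = 0.0280/(46.3890*1.8150) = 0.0003
R_3 = 0.0210/(68.7330*1.8150) = 0.0002
R_4 = 0.1700/(3.5720*1.8150) = 0.0262
R_conv_out = 1/(40.3020*1.8150) = 0.0137
R_total = 0.0905 K/W
Q = 138.8980 / 0.0905 = 1534.4878 W

R_total = 0.0905 K/W, Q = 1534.4878 W


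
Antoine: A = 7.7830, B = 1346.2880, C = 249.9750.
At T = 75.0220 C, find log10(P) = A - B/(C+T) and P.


C+T = 324.9970
B/(C+T) = 4.1425
log10(P) = 7.7830 - 4.1425 = 3.6405
P = 10^3.6405 = 4370.5606 mmHg

4370.5606 mmHg


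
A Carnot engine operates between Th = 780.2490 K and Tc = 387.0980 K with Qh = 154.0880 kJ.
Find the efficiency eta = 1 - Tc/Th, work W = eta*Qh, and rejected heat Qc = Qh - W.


eta = 1 - 387.0980/780.2490 = 0.5039
W = 0.5039 * 154.0880 = 77.6417 kJ
Qc = 154.0880 - 77.6417 = 76.4463 kJ

eta = 50.3879%, W = 77.6417 kJ, Qc = 76.4463 kJ


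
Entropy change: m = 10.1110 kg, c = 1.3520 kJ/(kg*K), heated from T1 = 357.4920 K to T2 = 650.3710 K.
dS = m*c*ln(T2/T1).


T2/T1 = 1.8193
ln(T2/T1) = 0.5984
dS = 10.1110 * 1.3520 * 0.5984 = 8.1806 kJ/K

8.1806 kJ/K


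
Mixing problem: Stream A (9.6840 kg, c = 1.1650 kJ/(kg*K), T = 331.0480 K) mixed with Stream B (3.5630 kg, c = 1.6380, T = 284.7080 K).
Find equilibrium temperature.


num = 5396.4483
den = 17.1181
Tf = 315.2489 K

315.2489 K


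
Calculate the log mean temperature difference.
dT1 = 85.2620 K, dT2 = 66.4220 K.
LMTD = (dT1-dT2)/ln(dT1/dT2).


dT1/dT2 = 1.2836
ln(dT1/dT2) = 0.2497
LMTD = 18.8400 / 0.2497 = 75.4504 K

75.4504 K


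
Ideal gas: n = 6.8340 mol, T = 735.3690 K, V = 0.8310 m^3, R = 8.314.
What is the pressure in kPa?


P = nRT/V = 6.8340 * 8.314 * 735.3690 / 0.8310
= 41782.1047 / 0.8310 = 50279.3076 Pa = 50.2793 kPa

50.2793 kPa


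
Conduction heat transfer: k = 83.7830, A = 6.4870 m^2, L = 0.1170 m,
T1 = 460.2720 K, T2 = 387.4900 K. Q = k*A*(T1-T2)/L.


dT = 72.7820 K
Q = 83.7830 * 6.4870 * 72.7820 / 0.1170 = 338094.3621 W

338094.3621 W


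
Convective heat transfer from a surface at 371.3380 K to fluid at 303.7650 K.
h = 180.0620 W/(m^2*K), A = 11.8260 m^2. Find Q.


dT = 67.5730 K
Q = 180.0620 * 11.8260 * 67.5730 = 143890.8390 W

143890.8390 W


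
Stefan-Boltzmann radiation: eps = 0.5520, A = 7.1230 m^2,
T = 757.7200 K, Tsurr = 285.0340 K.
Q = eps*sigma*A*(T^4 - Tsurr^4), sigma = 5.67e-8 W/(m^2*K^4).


T^4 = 3.2964e+11
Tsurr^4 = 6.6006e+09
Q = 0.5520 * 5.67e-8 * 7.1230 * 3.2304e+11 = 72017.0796 W

72017.0796 W


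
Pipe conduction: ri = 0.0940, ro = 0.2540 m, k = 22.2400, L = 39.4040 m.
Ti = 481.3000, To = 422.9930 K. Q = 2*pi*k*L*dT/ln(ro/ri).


dT = 58.3070 K
ln(ro/ri) = 0.9940
Q = 2*pi*22.2400*39.4040*58.3070 / 0.9940 = 322977.3173 W

322977.3173 W


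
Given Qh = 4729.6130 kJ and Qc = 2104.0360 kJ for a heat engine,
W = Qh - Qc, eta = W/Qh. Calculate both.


W = 4729.6130 - 2104.0360 = 2625.5770 kJ
eta = 2625.5770 / 4729.6130 = 0.5551 = 55.5136%

W = 2625.5770 kJ, eta = 55.5136%


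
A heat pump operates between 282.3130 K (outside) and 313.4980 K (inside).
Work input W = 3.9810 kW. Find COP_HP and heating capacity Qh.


COP = 313.4980 / 31.1850 = 10.0528
Qh = 10.0528 * 3.9810 = 40.0204 kW

COP = 10.0528, Qh = 40.0204 kW


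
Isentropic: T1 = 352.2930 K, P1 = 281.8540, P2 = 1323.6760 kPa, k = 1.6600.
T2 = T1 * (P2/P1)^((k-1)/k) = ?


(k-1)/k = 0.3976
(P2/P1)^exp = 1.8496
T2 = 352.2930 * 1.8496 = 651.6109 K

651.6109 K


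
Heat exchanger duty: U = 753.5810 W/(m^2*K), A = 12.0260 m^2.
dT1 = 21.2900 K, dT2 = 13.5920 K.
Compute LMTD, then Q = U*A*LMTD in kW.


LMTD = 17.1541 K
Q = 753.5810 * 12.0260 * 17.1541 = 155460.0083 W = 155.4600 kW

155.4600 kW


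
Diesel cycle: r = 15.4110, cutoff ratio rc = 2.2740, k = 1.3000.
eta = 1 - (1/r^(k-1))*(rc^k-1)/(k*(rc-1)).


r^(k-1) = 2.2717
rc^k = 2.9096
eta = 0.4925 = 49.2458%

49.2458%


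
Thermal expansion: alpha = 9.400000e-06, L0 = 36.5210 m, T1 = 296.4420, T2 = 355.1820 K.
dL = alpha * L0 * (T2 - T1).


dT = 58.7400 K
dL = 9.400000e-06 * 36.5210 * 58.7400 = 0.020165 m
L_final = 36.541165 m

dL = 0.020165 m


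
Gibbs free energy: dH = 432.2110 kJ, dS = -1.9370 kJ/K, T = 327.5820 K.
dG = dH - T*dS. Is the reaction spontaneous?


T*dS = 327.5820 * -1.9370 = -634.5263 kJ
dG = 432.2110 + 634.5263 = 1066.7373 kJ (non-spontaneous)

dG = 1066.7373 kJ, non-spontaneous


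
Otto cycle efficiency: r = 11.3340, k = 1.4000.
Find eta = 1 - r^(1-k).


r^(k-1) = 2.6409
eta = 1 - 1/2.6409 = 0.6213 = 62.1342%

62.1342%


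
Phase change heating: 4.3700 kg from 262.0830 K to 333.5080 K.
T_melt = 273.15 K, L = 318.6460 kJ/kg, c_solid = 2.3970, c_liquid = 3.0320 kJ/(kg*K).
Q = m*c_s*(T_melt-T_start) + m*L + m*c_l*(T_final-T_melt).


Q1 (sensible, solid) = 4.3700 * 2.3970 * 11.0670 = 115.9256 kJ
Q2 (latent) = 4.3700 * 318.6460 = 1392.4830 kJ
Q3 (sensible, liquid) = 4.3700 * 3.0320 * 60.3580 = 799.7338 kJ
Q_total = 2308.1425 kJ

2308.1425 kJ


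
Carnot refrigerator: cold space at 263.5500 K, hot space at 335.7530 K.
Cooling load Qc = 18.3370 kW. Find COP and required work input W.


COP = 263.5500 / 72.2030 = 3.6501
W = 18.3370 / 3.6501 = 5.0237 kW

COP = 3.6501, W = 5.0237 kW


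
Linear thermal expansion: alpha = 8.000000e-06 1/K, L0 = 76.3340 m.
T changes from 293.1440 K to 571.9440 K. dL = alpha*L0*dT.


dT = 278.8000 K
dL = 8.000000e-06 * 76.3340 * 278.8000 = 0.170255 m
L_final = 76.504255 m

dL = 0.170255 m


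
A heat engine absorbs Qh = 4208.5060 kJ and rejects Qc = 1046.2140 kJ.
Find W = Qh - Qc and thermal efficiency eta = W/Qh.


W = 4208.5060 - 1046.2140 = 3162.2920 kJ
eta = 3162.2920 / 4208.5060 = 0.7514 = 75.1405%

W = 3162.2920 kJ, eta = 75.1405%


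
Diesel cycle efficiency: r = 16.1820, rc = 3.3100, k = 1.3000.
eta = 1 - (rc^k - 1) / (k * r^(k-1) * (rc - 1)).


r^(k-1) = 2.3052
rc^k = 4.7400
eta = 0.4597 = 45.9738%

45.9738%


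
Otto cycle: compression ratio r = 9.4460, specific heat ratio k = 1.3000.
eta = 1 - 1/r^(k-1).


r^(k-1) = 1.9614
eta = 1 - 1/1.9614 = 0.4902 = 49.0170%

49.0170%


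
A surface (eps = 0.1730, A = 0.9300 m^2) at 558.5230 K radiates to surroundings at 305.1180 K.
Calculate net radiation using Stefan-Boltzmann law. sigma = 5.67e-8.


T^4 = 9.7312e+10
Tsurr^4 = 8.6671e+09
Q = 0.1730 * 5.67e-8 * 0.9300 * 8.8644e+10 = 808.6559 W

808.6559 W


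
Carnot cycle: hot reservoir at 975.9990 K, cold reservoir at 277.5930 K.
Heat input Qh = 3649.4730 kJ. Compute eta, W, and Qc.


eta = 1 - 277.5930/975.9990 = 0.7156
W = 0.7156 * 3649.4730 = 2611.4923 kJ
Qc = 3649.4730 - 2611.4923 = 1037.9807 kJ

eta = 71.5581%, W = 2611.4923 kJ, Qc = 1037.9807 kJ


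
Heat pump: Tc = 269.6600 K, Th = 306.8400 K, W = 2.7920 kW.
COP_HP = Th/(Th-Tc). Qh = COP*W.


COP = 306.8400 / 37.1800 = 8.2528
Qh = 8.2528 * 2.7920 = 23.0419 kW

COP = 8.2528, Qh = 23.0419 kW


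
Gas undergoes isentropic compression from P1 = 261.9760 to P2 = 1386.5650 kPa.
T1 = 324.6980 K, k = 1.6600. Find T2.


(k-1)/k = 0.3976
(P2/P1)^exp = 1.9397
T2 = 324.6980 * 1.9397 = 629.8067 K

629.8067 K


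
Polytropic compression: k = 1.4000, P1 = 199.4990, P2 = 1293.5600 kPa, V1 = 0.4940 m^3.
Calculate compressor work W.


(k-1)/k = 0.2857
(P2/P1)^exp = 1.7059
W = 3.5000 * 199.4990 * 0.4940 * (1.7059 - 1) = 243.4920 kJ

243.4920 kJ


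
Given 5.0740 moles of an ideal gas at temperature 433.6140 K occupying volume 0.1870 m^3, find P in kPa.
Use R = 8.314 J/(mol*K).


P = nRT/V = 5.0740 * 8.314 * 433.6140 / 0.1870
= 18292.1089 / 0.1870 = 97818.7643 Pa = 97.8188 kPa

97.8188 kPa


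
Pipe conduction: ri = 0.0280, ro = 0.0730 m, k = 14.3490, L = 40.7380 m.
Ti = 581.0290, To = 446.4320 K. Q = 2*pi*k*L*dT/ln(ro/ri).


dT = 134.5970 K
ln(ro/ri) = 0.9583
Q = 2*pi*14.3490*40.7380*134.5970 / 0.9583 = 515888.1179 W

515888.1179 W


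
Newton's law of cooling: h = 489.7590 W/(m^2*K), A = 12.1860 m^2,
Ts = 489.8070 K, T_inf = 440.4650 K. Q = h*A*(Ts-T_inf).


dT = 49.3420 K
Q = 489.7590 * 12.1860 * 49.3420 = 294483.0810 W

294483.0810 W


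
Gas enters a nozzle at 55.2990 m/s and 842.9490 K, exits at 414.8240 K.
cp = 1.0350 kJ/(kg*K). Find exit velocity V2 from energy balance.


dT = 428.1250 K
2*cp*1000*dT = 886218.7500
V1^2 = 3057.9794
V2 = sqrt(889276.7294) = 943.0147 m/s

943.0147 m/s


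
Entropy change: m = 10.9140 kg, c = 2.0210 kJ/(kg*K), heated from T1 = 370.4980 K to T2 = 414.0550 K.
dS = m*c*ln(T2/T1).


T2/T1 = 1.1176
ln(T2/T1) = 0.1112
dS = 10.9140 * 2.0210 * 0.1112 = 2.4517 kJ/K

2.4517 kJ/K


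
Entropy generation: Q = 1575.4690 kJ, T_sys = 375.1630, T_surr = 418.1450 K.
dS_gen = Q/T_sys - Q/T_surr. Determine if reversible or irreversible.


dS_sys = 1575.4690/375.1630 = 4.1994 kJ/K
dS_surr = -1575.4690/418.1450 = -3.7678 kJ/K
dS_gen = 4.1994 - 3.7678 = 0.4317 kJ/K (irreversible)

dS_gen = 0.4317 kJ/K, irreversible


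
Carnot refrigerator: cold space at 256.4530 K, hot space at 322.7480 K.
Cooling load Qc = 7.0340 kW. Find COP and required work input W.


COP = 256.4530 / 66.2950 = 3.8684
W = 7.0340 / 3.8684 = 1.8183 kW

COP = 3.8684, W = 1.8183 kW


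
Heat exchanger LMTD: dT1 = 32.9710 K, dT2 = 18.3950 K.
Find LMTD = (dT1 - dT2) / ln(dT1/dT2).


dT1/dT2 = 1.7924
ln(dT1/dT2) = 0.5835
LMTD = 14.5760 / 0.5835 = 24.9782 K

24.9782 K


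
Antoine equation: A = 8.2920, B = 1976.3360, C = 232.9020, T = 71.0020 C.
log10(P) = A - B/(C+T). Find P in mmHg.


C+T = 303.9040
B/(C+T) = 6.5032
log10(P) = 8.2920 - 6.5032 = 1.7888
P = 10^1.7888 = 61.4952 mmHg

61.4952 mmHg


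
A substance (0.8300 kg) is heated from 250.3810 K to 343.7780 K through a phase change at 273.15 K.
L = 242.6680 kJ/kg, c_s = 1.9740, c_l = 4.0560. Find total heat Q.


Q1 (sensible, solid) = 0.8300 * 1.9740 * 22.7690 = 37.3052 kJ
Q2 (latent) = 0.8300 * 242.6680 = 201.4144 kJ
Q3 (sensible, liquid) = 0.8300 * 4.0560 * 70.6280 = 237.7677 kJ
Q_total = 476.4874 kJ

476.4874 kJ


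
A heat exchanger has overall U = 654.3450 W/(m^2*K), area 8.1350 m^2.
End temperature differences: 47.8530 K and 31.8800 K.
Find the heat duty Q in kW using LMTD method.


LMTD = 39.3274 K
Q = 654.3450 * 8.1350 * 39.3274 = 209343.3059 W = 209.3433 kW

209.3433 kW


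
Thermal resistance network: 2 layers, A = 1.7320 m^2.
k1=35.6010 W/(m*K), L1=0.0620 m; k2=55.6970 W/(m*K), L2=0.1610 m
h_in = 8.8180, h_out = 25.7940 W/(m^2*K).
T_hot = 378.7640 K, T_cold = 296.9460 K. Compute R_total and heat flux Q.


R_conv_in = 1/(8.8180*1.7320) = 0.0655
R_1 = 0.0620/(35.6010*1.7320) = 0.0010
R_2 = 0.1610/(55.6970*1.7320) = 0.0017
R_conv_out = 1/(25.7940*1.7320) = 0.0224
R_total = 0.0905 K/W
Q = 81.8180 / 0.0905 = 903.7246 W

R_total = 0.0905 K/W, Q = 903.7246 W


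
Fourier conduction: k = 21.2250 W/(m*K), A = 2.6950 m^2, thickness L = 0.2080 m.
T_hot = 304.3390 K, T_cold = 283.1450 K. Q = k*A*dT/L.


dT = 21.1940 K
Q = 21.2250 * 2.6950 * 21.1940 / 0.2080 = 5828.4901 W

5828.4901 W


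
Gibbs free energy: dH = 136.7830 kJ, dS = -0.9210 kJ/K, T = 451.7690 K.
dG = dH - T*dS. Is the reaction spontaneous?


T*dS = 451.7690 * -0.9210 = -416.0792 kJ
dG = 136.7830 + 416.0792 = 552.8622 kJ (non-spontaneous)

dG = 552.8622 kJ, non-spontaneous


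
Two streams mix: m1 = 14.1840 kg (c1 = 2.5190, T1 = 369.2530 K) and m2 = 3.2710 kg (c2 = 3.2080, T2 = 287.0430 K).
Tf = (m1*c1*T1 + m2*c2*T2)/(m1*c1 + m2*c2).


num = 16205.2714
den = 46.2229
Tf = 350.5899 K

350.5899 K


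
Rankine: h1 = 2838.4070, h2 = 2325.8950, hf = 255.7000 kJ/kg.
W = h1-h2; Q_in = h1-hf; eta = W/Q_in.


W = 512.5120 kJ/kg
Q_in = 2582.7070 kJ/kg
eta = 0.1984 = 19.8440%

eta = 19.8440%


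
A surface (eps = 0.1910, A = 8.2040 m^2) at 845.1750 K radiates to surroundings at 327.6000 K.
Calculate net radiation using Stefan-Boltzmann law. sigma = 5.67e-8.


T^4 = 5.1025e+11
Tsurr^4 = 1.1518e+10
Q = 0.1910 * 5.67e-8 * 8.2040 * 4.9874e+11 = 44311.1463 W

44311.1463 W


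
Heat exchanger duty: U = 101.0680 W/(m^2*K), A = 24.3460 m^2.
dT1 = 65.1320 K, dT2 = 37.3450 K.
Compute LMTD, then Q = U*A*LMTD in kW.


LMTD = 49.9571 K
Q = 101.0680 * 24.3460 * 49.9571 = 122924.5803 W = 122.9246 kW

122.9246 kW


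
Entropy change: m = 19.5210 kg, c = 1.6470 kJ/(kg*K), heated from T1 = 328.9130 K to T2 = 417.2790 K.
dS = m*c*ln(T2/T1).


T2/T1 = 1.2687
ln(T2/T1) = 0.2380
dS = 19.5210 * 1.6470 * 0.2380 = 7.6507 kJ/K

7.6507 kJ/K


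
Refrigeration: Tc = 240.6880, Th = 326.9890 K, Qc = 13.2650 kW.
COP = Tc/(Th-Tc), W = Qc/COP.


COP = 240.6880 / 86.3010 = 2.7889
W = 13.2650 / 2.7889 = 4.7563 kW

COP = 2.7889, W = 4.7563 kW


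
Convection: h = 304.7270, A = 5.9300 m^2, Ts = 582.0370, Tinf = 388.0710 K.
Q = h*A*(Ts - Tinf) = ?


dT = 193.9660 K
Q = 304.7270 * 5.9300 * 193.9660 = 350502.5963 W

350502.5963 W


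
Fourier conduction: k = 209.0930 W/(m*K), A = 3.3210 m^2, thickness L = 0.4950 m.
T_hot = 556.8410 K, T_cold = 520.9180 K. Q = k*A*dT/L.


dT = 35.9230 K
Q = 209.0930 * 3.3210 * 35.9230 / 0.4950 = 50393.6446 W

50393.6446 W


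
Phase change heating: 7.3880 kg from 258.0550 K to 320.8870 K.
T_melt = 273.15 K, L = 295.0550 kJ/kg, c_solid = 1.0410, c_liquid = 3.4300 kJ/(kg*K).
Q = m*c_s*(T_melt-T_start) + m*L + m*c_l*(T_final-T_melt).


Q1 (sensible, solid) = 7.3880 * 1.0410 * 15.0950 = 116.0943 kJ
Q2 (latent) = 7.3880 * 295.0550 = 2179.8663 kJ
Q3 (sensible, liquid) = 7.3880 * 3.4300 * 47.7370 = 1209.6957 kJ
Q_total = 3505.6563 kJ

3505.6563 kJ


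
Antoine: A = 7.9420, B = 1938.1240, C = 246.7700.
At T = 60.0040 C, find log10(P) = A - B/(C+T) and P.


C+T = 306.7740
B/(C+T) = 6.3178
log10(P) = 7.9420 - 6.3178 = 1.6242
P = 10^1.6242 = 42.0961 mmHg

42.0961 mmHg


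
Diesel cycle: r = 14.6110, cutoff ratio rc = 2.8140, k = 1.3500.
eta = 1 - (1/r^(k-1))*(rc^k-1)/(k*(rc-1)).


r^(k-1) = 2.5565
rc^k = 4.0419
eta = 0.5141 = 51.4109%

51.4109%


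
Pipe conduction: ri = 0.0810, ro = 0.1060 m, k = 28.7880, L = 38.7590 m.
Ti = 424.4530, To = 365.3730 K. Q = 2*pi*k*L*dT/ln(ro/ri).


dT = 59.0800 K
ln(ro/ri) = 0.2690
Q = 2*pi*28.7880*38.7590*59.0800 / 0.2690 = 1539814.3952 W

1539814.3952 W


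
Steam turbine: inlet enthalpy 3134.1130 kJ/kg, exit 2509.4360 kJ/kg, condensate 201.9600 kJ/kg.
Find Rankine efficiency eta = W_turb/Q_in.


W = 624.6770 kJ/kg
Q_in = 2932.1530 kJ/kg
eta = 0.2130 = 21.3044%

eta = 21.3044%


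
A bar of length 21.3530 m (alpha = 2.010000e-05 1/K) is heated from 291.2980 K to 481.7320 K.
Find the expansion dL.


dT = 190.4340 K
dL = 2.010000e-05 * 21.3530 * 190.4340 = 0.081733 m
L_final = 21.434733 m

dL = 0.081733 m


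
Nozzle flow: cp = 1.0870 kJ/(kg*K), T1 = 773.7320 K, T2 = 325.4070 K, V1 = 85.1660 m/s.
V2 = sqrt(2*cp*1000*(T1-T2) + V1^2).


dT = 448.3250 K
2*cp*1000*dT = 974658.5500
V1^2 = 7253.2476
V2 = sqrt(981911.7976) = 990.9146 m/s

990.9146 m/s


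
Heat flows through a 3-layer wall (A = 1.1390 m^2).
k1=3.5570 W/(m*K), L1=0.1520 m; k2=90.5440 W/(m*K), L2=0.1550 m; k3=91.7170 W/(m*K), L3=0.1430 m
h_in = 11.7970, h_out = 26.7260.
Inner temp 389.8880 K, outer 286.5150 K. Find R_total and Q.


R_conv_in = 1/(11.7970*1.1390) = 0.0744
R_1 = 0.1520/(3.5570*1.1390) = 0.0375
R_2 = 0.1550/(90.5440*1.1390) = 0.0015
R_3 = 0.1430/(91.7170*1.1390) = 0.0014
R_conv_out = 1/(26.7260*1.1390) = 0.0329
R_total = 0.1477 K/W
Q = 103.3730 / 0.1477 = 700.0621 W

R_total = 0.1477 K/W, Q = 700.0621 W


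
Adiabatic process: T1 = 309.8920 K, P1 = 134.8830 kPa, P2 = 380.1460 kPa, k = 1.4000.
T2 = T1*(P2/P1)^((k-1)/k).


(k-1)/k = 0.2857
(P2/P1)^exp = 1.3445
T2 = 309.8920 * 1.3445 = 416.6581 K

416.6581 K


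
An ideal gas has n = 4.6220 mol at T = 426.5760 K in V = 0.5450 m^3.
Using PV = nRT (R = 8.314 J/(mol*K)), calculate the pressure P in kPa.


P = nRT/V = 4.6220 * 8.314 * 426.5760 / 0.5450
= 16392.1673 / 0.5450 = 30077.3713 Pa = 30.0774 kPa

30.0774 kPa


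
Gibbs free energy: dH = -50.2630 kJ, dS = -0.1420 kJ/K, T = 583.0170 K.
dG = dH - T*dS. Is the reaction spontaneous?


T*dS = 583.0170 * -0.1420 = -82.7884 kJ
dG = -50.2630 + 82.7884 = 32.5254 kJ (non-spontaneous)

dG = 32.5254 kJ, non-spontaneous


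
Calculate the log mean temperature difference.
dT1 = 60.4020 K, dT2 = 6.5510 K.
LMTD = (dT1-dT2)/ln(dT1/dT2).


dT1/dT2 = 9.2203
ln(dT1/dT2) = 2.2214
LMTD = 53.8510 / 2.2214 = 24.2419 K

24.2419 K


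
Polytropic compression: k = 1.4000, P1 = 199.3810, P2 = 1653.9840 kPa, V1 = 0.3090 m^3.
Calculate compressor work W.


(k-1)/k = 0.2857
(P2/P1)^exp = 1.8303
W = 3.5000 * 199.3810 * 0.3090 * (1.8303 - 1) = 179.0431 kJ

179.0431 kJ


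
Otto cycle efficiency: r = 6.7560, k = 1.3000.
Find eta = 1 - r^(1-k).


r^(k-1) = 1.7738
eta = 1 - 1/1.7738 = 0.4362 = 43.6241%

43.6241%


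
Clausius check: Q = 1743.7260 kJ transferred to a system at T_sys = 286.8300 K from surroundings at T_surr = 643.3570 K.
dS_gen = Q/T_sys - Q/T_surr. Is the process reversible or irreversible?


dS_sys = 1743.7260/286.8300 = 6.0793 kJ/K
dS_surr = -1743.7260/643.3570 = -2.7104 kJ/K
dS_gen = 6.0793 - 2.7104 = 3.3689 kJ/K (irreversible)

dS_gen = 3.3689 kJ/K, irreversible


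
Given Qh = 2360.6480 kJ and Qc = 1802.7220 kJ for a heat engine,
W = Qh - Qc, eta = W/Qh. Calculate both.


W = 2360.6480 - 1802.7220 = 557.9260 kJ
eta = 557.9260 / 2360.6480 = 0.2363 = 23.6344%

W = 557.9260 kJ, eta = 23.6344%


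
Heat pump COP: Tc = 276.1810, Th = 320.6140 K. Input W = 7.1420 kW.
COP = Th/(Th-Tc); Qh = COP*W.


COP = 320.6140 / 44.4330 = 7.2157
Qh = 7.2157 * 7.1420 = 51.5343 kW

COP = 7.2157, Qh = 51.5343 kW


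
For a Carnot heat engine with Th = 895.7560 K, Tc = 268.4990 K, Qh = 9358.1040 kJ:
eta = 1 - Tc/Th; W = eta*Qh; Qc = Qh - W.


eta = 1 - 268.4990/895.7560 = 0.7003
W = 0.7003 * 9358.1040 = 6553.0527 kJ
Qc = 9358.1040 - 6553.0527 = 2805.0513 kJ

eta = 70.0254%, W = 6553.0527 kJ, Qc = 2805.0513 kJ


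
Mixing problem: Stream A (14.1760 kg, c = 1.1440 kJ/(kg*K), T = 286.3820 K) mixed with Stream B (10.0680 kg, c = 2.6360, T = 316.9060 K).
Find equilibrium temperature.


num = 13054.8023
den = 42.7566
Tf = 305.3284 K

305.3284 K


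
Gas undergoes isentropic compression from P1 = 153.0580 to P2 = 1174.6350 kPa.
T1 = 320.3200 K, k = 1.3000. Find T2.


(k-1)/k = 0.2308
(P2/P1)^exp = 1.6004
T2 = 320.3200 * 1.6004 = 512.6555 K

512.6555 K


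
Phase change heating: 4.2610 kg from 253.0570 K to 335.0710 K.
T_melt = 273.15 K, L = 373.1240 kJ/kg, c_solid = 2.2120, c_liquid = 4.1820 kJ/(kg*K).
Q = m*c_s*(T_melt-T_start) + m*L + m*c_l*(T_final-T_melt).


Q1 (sensible, solid) = 4.2610 * 2.2120 * 20.0930 = 189.3832 kJ
Q2 (latent) = 4.2610 * 373.1240 = 1589.8814 kJ
Q3 (sensible, liquid) = 4.2610 * 4.1820 * 61.9210 = 1103.4014 kJ
Q_total = 2882.6659 kJ

2882.6659 kJ


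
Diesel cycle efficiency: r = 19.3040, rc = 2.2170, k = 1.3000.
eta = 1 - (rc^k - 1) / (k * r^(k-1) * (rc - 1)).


r^(k-1) = 2.4305
rc^k = 2.8151
eta = 0.5280 = 52.7964%

52.7964%


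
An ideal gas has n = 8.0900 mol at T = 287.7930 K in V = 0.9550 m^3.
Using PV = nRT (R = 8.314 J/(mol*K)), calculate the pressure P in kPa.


P = nRT/V = 8.0900 * 8.314 * 287.7930 / 0.9550
= 19357.0320 / 0.9550 = 20269.1435 Pa = 20.2691 kPa

20.2691 kPa


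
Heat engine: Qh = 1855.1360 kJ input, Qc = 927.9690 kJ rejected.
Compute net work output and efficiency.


W = 1855.1360 - 927.9690 = 927.1670 kJ
eta = 927.1670 / 1855.1360 = 0.4998 = 49.9784%

W = 927.1670 kJ, eta = 49.9784%


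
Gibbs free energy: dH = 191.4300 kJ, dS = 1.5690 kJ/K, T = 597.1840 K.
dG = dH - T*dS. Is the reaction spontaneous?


T*dS = 597.1840 * 1.5690 = 936.9817 kJ
dG = 191.4300 - 936.9817 = -745.5517 kJ (spontaneous)

dG = -745.5517 kJ, spontaneous


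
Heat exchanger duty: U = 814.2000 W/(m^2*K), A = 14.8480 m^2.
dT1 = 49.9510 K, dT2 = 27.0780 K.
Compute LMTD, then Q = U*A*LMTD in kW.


LMTD = 37.3546 K
Q = 814.2000 * 14.8480 * 37.3546 = 451588.7133 W = 451.5887 kW

451.5887 kW


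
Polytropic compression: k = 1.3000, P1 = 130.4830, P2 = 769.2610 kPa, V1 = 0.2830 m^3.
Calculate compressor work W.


(k-1)/k = 0.2308
(P2/P1)^exp = 1.5060
W = 4.3333 * 130.4830 * 0.2830 * (1.5060 - 1) = 80.9609 kJ

80.9609 kJ


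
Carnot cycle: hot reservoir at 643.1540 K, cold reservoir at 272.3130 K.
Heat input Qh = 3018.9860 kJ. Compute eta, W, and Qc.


eta = 1 - 272.3130/643.1540 = 0.5766
W = 0.5766 * 3018.9860 = 1740.7398 kJ
Qc = 3018.9860 - 1740.7398 = 1278.2462 kJ

eta = 57.6598%, W = 1740.7398 kJ, Qc = 1278.2462 kJ


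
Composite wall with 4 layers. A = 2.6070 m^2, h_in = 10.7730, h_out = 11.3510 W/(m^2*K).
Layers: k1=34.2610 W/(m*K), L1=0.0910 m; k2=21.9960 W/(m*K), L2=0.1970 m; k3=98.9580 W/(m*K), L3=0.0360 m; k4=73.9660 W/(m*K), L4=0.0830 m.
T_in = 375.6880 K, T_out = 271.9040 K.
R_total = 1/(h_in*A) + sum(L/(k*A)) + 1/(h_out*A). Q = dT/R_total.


R_conv_in = 1/(10.7730*2.6070) = 0.0356
R_1 = 0.0910/(34.2610*2.6070) = 0.0010
R_2 = 0.1970/(21.9960*2.6070) = 0.0034
R_3 = 0.0360/(98.9580*2.6070) = 0.0001
R_4 = 0.0830/(73.9660*2.6070) = 0.0004
R_conv_out = 1/(11.3510*2.6070) = 0.0338
R_total = 0.0744 K/W
Q = 103.7840 / 0.0744 = 1394.5148 W

R_total = 0.0744 K/W, Q = 1394.5148 W


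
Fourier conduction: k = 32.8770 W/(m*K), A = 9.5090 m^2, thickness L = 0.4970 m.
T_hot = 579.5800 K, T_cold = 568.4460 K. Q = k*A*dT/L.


dT = 11.1340 K
Q = 32.8770 * 9.5090 * 11.1340 / 0.4970 = 7003.6084 W

7003.6084 W


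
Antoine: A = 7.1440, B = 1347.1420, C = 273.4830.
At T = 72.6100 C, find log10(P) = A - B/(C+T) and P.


C+T = 346.0930
B/(C+T) = 3.8924
log10(P) = 7.1440 - 3.8924 = 3.2516
P = 10^3.2516 = 1784.7288 mmHg

1784.7288 mmHg


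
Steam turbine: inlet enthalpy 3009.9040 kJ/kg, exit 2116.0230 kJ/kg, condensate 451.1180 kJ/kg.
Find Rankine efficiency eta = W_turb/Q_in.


W = 893.8810 kJ/kg
Q_in = 2558.7860 kJ/kg
eta = 0.3493 = 34.9338%

eta = 34.9338%


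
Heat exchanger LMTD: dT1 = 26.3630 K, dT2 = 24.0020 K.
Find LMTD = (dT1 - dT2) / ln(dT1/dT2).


dT1/dT2 = 1.0984
ln(dT1/dT2) = 0.0938
LMTD = 2.3610 / 0.0938 = 25.1640 K

25.1640 K


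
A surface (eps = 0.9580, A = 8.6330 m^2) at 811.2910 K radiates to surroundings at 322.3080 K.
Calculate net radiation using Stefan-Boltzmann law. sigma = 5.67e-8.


T^4 = 4.3322e+11
Tsurr^4 = 1.0792e+10
Q = 0.9580 * 5.67e-8 * 8.6330 * 4.2243e+11 = 198089.5396 W

198089.5396 W


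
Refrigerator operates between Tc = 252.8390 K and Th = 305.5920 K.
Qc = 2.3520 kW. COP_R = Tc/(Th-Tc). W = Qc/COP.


COP = 252.8390 / 52.7530 = 4.7929
W = 2.3520 / 4.7929 = 0.4907 kW

COP = 4.7929, W = 0.4907 kW


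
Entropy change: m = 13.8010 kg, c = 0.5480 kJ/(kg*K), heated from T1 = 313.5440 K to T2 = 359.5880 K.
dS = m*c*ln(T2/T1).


T2/T1 = 1.1469
ln(T2/T1) = 0.1370
dS = 13.8010 * 0.5480 * 0.1370 = 1.0363 kJ/K

1.0363 kJ/K


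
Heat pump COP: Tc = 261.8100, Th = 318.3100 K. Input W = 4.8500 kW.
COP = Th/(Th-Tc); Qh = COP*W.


COP = 318.3100 / 56.5000 = 5.6338
Qh = 5.6338 * 4.8500 = 27.3240 kW

COP = 5.6338, Qh = 27.3240 kW


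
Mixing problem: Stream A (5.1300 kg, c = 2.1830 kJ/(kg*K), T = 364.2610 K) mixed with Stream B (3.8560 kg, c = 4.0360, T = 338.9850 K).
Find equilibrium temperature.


num = 9354.8436
den = 26.7616
Tf = 349.5621 K

349.5621 K
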